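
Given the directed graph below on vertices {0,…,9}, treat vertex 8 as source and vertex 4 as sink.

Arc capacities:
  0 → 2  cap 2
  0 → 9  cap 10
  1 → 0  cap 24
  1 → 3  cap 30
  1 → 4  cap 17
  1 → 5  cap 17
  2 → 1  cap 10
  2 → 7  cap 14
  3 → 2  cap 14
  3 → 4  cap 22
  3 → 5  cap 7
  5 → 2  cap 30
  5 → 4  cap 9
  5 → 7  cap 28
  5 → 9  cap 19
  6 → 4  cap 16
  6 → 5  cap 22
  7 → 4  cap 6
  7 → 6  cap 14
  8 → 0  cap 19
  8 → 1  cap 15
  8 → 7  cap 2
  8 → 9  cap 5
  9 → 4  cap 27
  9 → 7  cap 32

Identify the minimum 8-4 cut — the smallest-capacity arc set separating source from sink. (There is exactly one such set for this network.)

Min-cut arcs: {(0,2), (0,9), (8,1), (8,7), (8,9)} (total capacity 34)

augment #1: 8→1→4 push 15
augment #2: 8→7→4 push 2
augment #3: 8→9→4 push 5
augment #4: 8→0→9→4 push 10
augment #5: 8→0→2→1→4 push 2
max flow = 34; residual-reachable set from 8 gives S-side
cut edges (S→T): {(0,2), (0,9), (8,1), (8,7), (8,9)} total cap 34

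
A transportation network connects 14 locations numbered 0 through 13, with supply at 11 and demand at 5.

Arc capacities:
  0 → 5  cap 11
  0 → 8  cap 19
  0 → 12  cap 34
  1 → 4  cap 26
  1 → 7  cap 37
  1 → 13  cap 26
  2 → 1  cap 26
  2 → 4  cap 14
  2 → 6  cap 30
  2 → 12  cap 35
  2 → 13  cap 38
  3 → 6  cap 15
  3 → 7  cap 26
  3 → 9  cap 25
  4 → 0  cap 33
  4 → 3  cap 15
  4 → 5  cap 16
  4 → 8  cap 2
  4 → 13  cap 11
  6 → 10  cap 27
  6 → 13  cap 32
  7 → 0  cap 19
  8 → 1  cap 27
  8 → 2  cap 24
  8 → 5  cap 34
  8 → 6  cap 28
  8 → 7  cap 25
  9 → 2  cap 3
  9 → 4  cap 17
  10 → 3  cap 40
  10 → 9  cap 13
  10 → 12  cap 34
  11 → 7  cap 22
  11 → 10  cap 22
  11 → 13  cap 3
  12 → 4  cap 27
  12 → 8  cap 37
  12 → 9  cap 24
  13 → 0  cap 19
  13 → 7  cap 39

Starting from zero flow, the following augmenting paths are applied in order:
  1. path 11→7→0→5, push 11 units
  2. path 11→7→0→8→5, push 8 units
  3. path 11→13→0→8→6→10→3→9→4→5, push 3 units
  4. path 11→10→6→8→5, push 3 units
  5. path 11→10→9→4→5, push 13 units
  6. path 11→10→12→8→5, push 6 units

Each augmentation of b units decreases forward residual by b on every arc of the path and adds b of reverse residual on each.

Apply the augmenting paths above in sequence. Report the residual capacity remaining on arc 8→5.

Residual capacity of (8,5): 17

after path 1 (11→7→0→5, push 11): res(8,5)=34
after path 2 (11→7→0→8→5, push 8): res(8,5)=26
after path 3 (11→13→0→8→6→10→3→9→4→5, push 3): res(8,5)=26
after path 4 (11→10→6→8→5, push 3): res(8,5)=23
after path 5 (11→10→9→4→5, push 13): res(8,5)=23
after path 6 (11→10→12→8→5, push 6): res(8,5)=17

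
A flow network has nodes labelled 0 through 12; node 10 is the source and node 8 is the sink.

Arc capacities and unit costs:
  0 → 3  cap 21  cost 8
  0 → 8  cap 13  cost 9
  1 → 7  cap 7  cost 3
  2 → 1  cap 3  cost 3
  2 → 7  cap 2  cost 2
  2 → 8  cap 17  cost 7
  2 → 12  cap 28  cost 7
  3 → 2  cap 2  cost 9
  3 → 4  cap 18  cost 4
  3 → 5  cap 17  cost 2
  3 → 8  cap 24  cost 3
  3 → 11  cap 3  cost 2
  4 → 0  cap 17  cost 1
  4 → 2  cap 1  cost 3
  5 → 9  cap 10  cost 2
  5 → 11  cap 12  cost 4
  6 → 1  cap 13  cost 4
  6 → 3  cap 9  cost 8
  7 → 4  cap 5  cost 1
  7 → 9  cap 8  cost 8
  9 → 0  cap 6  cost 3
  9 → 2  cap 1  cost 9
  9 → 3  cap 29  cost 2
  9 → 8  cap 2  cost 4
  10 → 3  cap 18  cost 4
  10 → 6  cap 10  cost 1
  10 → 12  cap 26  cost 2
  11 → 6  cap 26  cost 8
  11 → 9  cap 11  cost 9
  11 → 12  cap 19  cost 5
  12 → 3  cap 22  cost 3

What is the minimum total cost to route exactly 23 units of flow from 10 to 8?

Minimum cost for 23 units: 166

shortest-cost path #1: 10→3→8 push 18 @ unit cost 7 (adds 126)
shortest-cost path #2: 10→12→3→8 push 5 @ unit cost 8 (adds 40)
total cost = 166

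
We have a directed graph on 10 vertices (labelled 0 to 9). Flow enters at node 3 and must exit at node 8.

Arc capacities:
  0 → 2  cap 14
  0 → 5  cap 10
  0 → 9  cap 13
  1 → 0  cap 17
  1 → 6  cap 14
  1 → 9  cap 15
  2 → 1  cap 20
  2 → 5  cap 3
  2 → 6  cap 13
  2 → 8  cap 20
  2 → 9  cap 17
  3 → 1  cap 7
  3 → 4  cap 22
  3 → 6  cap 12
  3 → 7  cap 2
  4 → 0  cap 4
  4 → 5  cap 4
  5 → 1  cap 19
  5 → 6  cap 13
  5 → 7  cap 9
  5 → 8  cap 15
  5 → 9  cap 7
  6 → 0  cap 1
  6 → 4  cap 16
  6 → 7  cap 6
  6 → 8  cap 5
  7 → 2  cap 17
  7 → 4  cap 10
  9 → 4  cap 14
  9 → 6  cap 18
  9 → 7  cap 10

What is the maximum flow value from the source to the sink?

augment #1: 3→6→8 bottleneck 5, total now 5
augment #2: 3→4→5→8 bottleneck 4, total now 9
augment #3: 3→7→2→8 bottleneck 2, total now 11
augment #4: 3→1→0→2→8 bottleneck 7, total now 18
augment #5: 3→4→0→2→8 bottleneck 4, total now 22
augment #6: 3→6→0→2→8 bottleneck 1, total now 23
augment #7: 3→6→7→2→8 bottleneck 6, total now 29

Maximum flow value: 29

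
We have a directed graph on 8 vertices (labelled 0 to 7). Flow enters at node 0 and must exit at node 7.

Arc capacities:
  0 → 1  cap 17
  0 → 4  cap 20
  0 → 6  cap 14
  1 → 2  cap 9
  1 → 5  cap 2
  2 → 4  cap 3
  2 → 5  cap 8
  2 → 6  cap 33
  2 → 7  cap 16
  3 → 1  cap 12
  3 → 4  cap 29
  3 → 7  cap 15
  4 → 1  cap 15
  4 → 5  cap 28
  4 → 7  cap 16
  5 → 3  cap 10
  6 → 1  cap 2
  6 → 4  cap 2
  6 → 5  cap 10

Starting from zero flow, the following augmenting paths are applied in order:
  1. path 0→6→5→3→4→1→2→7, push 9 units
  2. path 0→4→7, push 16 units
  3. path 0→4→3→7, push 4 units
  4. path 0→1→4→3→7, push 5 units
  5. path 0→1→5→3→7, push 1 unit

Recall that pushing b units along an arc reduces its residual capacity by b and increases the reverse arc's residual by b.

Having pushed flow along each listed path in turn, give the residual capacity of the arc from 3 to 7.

Residual capacity of (3,7): 5

after path 1 (0→6→5→3→4→1→2→7, push 9): res(3,7)=15
after path 2 (0→4→7, push 16): res(3,7)=15
after path 3 (0→4→3→7, push 4): res(3,7)=11
after path 4 (0→1→4→3→7, push 5): res(3,7)=6
after path 5 (0→1→5→3→7, push 1): res(3,7)=5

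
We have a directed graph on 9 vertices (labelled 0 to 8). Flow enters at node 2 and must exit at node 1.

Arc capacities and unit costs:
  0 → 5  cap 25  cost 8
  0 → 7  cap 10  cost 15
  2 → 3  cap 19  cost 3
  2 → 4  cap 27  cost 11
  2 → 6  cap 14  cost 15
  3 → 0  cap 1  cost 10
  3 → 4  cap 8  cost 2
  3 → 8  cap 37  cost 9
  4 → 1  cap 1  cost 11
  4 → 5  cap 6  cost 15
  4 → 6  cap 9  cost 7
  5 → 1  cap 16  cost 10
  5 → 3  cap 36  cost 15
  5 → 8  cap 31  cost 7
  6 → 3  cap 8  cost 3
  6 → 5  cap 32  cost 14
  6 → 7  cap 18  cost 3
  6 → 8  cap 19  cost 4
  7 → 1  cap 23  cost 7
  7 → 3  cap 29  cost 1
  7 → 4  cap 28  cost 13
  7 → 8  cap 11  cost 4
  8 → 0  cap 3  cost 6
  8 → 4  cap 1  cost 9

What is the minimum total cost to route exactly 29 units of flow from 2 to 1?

Minimum cost for 29 units: 791

shortest-cost path #1: 2→3→4→1 push 1 @ unit cost 16 (adds 16)
shortest-cost path #2: 2→3→4→6→7→1 push 7 @ unit cost 22 (adds 154)
shortest-cost path #3: 2→6→7→1 push 11 @ unit cost 25 (adds 275)
shortest-cost path #4: 2→3→0→5→1 push 1 @ unit cost 31 (adds 31)
shortest-cost path #5: 2→6→4→5→1 push 3 @ unit cost 33 (adds 99)
shortest-cost path #6: 2→4→5→1 push 3 @ unit cost 36 (adds 108)
shortest-cost path #7: 2→3→8→0→5→1 push 3 @ unit cost 36 (adds 108)
total cost = 791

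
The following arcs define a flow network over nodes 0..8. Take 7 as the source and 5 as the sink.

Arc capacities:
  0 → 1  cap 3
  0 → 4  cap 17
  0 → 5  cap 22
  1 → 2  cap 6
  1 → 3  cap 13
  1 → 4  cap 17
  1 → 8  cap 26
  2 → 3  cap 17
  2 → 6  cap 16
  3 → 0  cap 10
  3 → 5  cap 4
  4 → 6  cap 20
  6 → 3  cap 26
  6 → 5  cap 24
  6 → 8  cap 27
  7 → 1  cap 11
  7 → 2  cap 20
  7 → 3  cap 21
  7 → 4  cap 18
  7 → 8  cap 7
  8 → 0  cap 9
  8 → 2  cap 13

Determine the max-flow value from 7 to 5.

augment #1: 7→3→5 bottleneck 4, total now 4
augment #2: 7→2→6→5 bottleneck 16, total now 20
augment #3: 7→3→0→5 bottleneck 10, total now 30
augment #4: 7→4→6→5 bottleneck 8, total now 38
augment #5: 7→8→0→5 bottleneck 7, total now 45
augment #6: 7→1→8→0→5 bottleneck 2, total now 47

Maximum flow value: 47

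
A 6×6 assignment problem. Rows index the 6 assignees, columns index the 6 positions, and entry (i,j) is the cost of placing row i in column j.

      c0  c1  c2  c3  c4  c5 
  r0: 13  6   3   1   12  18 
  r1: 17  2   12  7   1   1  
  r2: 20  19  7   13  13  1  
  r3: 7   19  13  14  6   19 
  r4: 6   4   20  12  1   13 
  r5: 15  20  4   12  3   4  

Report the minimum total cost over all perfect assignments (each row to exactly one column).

Minimum assignment cost: 16

optimal assignment: row0→col3 (cost 1), row1→col1 (cost 2), row2→col5 (cost 1), row3→col0 (cost 7), row4→col4 (cost 1), row5→col2 (cost 4)
total = 1 + 2 + 1 + 7 + 1 + 4 = 16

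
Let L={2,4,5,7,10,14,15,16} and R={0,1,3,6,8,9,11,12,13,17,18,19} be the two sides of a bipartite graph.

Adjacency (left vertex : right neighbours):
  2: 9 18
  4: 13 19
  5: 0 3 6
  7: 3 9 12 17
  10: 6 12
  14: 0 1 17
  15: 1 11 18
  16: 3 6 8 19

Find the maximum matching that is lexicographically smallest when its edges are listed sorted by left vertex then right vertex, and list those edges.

Lex-smallest maximum matching: {(2,9), (4,13), (5,0), (7,3), (10,6), (14,1), (15,11), (16,8)}

|M| = 8 (so the lex-smallest maximum matching has 8 edges)
process left vertices in ascending order; for each, take the smallest-labelled available neighbour that still permits 8 edges overall, or leave it unmatched if none does
lex-smallest matching: {2-9, 4-13, 5-0, 7-3, 10-6, 14-1, 15-11, 16-8}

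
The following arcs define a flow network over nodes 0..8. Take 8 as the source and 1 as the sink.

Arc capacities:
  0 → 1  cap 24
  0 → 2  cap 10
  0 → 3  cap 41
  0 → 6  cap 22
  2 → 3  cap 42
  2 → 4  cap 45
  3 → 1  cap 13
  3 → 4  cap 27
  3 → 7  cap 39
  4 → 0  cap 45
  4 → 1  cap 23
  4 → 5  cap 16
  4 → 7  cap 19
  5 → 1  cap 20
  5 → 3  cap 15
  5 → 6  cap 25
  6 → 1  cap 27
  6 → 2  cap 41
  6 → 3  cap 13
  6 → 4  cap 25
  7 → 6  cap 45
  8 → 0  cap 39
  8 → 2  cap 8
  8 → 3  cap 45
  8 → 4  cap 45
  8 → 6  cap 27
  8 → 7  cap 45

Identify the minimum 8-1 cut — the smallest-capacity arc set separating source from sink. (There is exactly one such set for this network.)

augment #1: 8→0→1 push 24
augment #2: 8→3→1 push 13
augment #3: 8→4→1 push 23
augment #4: 8→6→1 push 27
augment #5: 8→4→5→1 push 16
max flow = 103; residual-reachable set from 8 gives S-side
cut edges (S→T): {(0,1), (3,1), (4,1), (4,5), (6,1)} total cap 103

Min-cut arcs: {(0,1), (3,1), (4,1), (4,5), (6,1)} (total capacity 103)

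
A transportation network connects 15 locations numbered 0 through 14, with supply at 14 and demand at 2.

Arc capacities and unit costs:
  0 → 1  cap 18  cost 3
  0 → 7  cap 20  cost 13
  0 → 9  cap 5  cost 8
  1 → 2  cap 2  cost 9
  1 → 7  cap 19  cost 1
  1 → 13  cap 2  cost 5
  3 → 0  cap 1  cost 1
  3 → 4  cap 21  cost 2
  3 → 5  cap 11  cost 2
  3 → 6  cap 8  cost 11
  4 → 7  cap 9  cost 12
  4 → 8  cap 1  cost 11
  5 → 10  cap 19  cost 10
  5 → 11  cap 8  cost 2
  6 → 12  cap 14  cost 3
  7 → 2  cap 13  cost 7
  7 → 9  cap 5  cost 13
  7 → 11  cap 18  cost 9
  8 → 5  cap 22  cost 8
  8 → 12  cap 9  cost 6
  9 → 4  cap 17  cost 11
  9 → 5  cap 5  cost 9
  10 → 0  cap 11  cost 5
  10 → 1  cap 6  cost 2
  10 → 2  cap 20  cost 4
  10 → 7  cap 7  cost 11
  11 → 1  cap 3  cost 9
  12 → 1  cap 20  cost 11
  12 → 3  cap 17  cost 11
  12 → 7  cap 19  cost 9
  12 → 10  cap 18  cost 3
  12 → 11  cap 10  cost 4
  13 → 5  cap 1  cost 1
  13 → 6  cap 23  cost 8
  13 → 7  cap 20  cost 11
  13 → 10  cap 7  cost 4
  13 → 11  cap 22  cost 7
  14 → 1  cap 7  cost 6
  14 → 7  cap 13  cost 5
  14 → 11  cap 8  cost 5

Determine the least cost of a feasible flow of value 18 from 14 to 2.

shortest-cost path #1: 14→7→2 push 13 @ unit cost 12 (adds 156)
shortest-cost path #2: 14→1→2 push 2 @ unit cost 15 (adds 30)
shortest-cost path #3: 14→1→13→10→2 push 2 @ unit cost 19 (adds 38)
shortest-cost path #4: 14→1→7→9→5→10→2 push 1 @ unit cost 43 (adds 43)
total cost = 267

Minimum cost for 18 units: 267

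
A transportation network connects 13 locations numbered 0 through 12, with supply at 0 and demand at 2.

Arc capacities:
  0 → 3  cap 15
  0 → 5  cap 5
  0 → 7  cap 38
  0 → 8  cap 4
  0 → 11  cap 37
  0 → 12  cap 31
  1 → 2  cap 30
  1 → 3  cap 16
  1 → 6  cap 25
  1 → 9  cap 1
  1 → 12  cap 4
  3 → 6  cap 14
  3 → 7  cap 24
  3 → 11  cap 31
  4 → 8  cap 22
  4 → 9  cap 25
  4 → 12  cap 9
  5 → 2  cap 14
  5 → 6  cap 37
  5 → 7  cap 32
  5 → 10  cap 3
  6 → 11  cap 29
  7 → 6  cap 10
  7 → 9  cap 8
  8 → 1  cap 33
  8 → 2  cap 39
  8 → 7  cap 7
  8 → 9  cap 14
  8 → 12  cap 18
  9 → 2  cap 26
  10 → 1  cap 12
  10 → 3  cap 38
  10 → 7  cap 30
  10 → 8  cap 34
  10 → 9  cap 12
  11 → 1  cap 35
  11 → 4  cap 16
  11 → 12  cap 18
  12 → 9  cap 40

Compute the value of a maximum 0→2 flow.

augment #1: 0→5→2 bottleneck 5, total now 5
augment #2: 0→8→2 bottleneck 4, total now 9
augment #3: 0→7→9→2 bottleneck 8, total now 17
augment #4: 0→11→1→2 bottleneck 30, total now 47
augment #5: 0→12→9→2 bottleneck 18, total now 65
augment #6: 0→11→4→8→2 bottleneck 7, total now 72
augment #7: 0→3→11→4→8→2 bottleneck 9, total now 81

Maximum flow value: 81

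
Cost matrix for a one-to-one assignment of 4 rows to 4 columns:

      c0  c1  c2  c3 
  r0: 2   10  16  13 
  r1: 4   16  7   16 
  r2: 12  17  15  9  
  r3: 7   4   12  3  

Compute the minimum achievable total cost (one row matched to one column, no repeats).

Minimum assignment cost: 22

optimal assignment: row0→col0 (cost 2), row1→col2 (cost 7), row2→col3 (cost 9), row3→col1 (cost 4)
total = 2 + 7 + 9 + 4 = 22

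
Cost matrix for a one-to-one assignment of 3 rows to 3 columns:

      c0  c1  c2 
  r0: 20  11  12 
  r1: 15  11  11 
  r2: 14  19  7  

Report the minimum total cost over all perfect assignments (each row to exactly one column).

optimal assignment: row0→col1 (cost 11), row1→col0 (cost 15), row2→col2 (cost 7)
total = 11 + 15 + 7 = 33

Minimum assignment cost: 33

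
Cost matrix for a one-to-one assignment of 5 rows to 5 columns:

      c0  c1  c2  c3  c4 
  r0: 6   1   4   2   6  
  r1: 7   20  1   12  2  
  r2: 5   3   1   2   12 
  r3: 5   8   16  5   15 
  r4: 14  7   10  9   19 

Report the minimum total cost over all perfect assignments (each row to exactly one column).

optimal assignment: row0→col3 (cost 2), row1→col4 (cost 2), row2→col2 (cost 1), row3→col0 (cost 5), row4→col1 (cost 7)
total = 2 + 2 + 1 + 5 + 7 = 17

Minimum assignment cost: 17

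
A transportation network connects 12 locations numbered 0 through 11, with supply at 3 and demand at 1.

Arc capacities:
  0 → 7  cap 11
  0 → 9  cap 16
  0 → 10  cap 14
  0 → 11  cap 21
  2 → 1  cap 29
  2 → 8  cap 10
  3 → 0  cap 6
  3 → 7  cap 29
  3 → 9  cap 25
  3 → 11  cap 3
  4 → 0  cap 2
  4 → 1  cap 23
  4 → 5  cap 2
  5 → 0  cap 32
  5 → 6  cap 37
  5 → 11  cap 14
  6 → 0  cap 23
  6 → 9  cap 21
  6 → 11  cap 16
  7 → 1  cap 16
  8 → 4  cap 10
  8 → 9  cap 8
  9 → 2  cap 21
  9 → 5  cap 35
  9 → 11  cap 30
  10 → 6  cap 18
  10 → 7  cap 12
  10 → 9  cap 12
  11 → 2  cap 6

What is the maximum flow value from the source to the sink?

Maximum flow value: 43

augment #1: 3→7→1 bottleneck 16, total now 16
augment #2: 3→9→2→1 bottleneck 21, total now 37
augment #3: 3→11→2→1 bottleneck 3, total now 40
augment #4: 3→0→11→2→1 bottleneck 3, total now 43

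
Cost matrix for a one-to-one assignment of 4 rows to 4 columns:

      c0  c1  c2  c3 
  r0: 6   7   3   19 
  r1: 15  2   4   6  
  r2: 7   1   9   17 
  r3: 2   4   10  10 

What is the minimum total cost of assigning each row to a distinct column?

Minimum assignment cost: 12

optimal assignment: row0→col2 (cost 3), row1→col3 (cost 6), row2→col1 (cost 1), row3→col0 (cost 2)
total = 3 + 6 + 1 + 2 = 12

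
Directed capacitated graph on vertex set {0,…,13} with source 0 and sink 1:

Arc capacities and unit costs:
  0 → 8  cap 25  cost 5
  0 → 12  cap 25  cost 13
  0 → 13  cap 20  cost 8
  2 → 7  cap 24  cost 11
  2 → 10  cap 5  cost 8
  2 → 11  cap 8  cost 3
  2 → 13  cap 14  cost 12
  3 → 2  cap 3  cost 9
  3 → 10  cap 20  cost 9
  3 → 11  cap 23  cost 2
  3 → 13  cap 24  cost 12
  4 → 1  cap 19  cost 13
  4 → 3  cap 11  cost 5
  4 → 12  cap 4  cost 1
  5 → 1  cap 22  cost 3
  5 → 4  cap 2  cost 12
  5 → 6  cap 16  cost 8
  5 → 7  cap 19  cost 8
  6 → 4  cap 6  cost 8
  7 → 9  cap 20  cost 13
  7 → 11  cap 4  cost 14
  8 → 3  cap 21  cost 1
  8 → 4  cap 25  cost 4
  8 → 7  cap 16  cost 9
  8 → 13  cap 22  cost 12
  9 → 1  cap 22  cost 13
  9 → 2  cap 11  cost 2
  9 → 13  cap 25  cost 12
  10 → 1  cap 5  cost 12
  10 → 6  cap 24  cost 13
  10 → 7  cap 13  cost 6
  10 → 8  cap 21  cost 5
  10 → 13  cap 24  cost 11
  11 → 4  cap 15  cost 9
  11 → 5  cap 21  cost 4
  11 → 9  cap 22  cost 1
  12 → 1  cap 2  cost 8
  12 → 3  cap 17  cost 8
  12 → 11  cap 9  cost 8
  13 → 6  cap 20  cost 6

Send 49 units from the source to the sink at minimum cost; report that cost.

shortest-cost path #1: 0→8→3→11→5→1 push 21 @ unit cost 15 (adds 315)
shortest-cost path #2: 0→8→4→12→1 push 2 @ unit cost 18 (adds 36)
shortest-cost path #3: 0→8→4→1 push 2 @ unit cost 22 (adds 44)
shortest-cost path #4: 0→12→4→1 push 2 @ unit cost 25 (adds 50)
shortest-cost path #5: 0→13→6→4→1 push 6 @ unit cost 35 (adds 210)
shortest-cost path #6: 0→12→11→9→1 push 9 @ unit cost 35 (adds 315)
shortest-cost path #7: 0→12→3→8→4→1 push 7 @ unit cost 37 (adds 259)
total cost = 1229

Minimum cost for 49 units: 1229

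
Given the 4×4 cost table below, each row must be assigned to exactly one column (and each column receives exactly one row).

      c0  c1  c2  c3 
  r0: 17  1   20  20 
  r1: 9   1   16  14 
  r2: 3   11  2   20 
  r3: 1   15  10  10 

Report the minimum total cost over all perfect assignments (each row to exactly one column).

Minimum assignment cost: 18

optimal assignment: row0→col1 (cost 1), row1→col3 (cost 14), row2→col2 (cost 2), row3→col0 (cost 1)
total = 1 + 14 + 2 + 1 = 18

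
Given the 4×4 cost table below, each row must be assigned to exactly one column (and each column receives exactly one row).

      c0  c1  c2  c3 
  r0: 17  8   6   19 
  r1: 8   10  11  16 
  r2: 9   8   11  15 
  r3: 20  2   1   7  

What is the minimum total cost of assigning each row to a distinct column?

optimal assignment: row0→col2 (cost 6), row1→col0 (cost 8), row2→col1 (cost 8), row3→col3 (cost 7)
total = 6 + 8 + 8 + 7 = 29

Minimum assignment cost: 29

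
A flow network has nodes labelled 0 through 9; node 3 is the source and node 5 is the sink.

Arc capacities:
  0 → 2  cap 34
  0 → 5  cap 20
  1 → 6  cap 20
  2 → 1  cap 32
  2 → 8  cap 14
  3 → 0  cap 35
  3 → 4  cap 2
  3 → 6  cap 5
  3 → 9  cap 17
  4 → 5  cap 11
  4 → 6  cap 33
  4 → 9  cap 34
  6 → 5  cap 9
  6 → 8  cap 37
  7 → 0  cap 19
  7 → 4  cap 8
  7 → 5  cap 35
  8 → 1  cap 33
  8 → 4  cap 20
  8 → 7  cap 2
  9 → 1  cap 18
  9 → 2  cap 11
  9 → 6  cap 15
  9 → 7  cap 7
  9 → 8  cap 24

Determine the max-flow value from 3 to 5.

Maximum flow value: 49

augment #1: 3→0→5 bottleneck 20, total now 20
augment #2: 3→4→5 bottleneck 2, total now 22
augment #3: 3→6→5 bottleneck 5, total now 27
augment #4: 3→9→6→5 bottleneck 4, total now 31
augment #5: 3→9→7→5 bottleneck 7, total now 38
augment #6: 3→9→8→4→5 bottleneck 6, total now 44
augment #7: 3→0→2→8→4→5 bottleneck 3, total now 47
augment #8: 3→0→2→8→7→5 bottleneck 2, total now 49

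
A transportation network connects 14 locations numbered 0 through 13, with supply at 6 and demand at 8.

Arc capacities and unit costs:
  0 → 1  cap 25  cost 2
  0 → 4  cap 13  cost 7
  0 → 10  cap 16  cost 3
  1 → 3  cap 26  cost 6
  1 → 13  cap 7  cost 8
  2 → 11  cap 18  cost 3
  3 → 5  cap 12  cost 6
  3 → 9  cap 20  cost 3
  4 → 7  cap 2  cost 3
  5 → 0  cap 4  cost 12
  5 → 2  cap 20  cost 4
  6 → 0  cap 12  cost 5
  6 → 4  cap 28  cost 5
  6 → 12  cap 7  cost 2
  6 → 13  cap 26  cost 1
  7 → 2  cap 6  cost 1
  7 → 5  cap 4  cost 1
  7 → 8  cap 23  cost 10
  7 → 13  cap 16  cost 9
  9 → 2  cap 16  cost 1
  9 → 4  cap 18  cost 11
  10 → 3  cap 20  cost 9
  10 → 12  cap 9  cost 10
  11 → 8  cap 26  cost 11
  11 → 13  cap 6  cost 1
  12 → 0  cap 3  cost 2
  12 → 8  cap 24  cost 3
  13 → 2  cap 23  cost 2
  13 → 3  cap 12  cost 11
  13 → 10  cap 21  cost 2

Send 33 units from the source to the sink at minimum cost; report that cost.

Minimum cost for 33 units: 468

shortest-cost path #1: 6→12→8 push 7 @ unit cost 5 (adds 35)
shortest-cost path #2: 6→13→10→12→8 push 9 @ unit cost 16 (adds 144)
shortest-cost path #3: 6→13→2→11→8 push 17 @ unit cost 17 (adds 289)
total cost = 468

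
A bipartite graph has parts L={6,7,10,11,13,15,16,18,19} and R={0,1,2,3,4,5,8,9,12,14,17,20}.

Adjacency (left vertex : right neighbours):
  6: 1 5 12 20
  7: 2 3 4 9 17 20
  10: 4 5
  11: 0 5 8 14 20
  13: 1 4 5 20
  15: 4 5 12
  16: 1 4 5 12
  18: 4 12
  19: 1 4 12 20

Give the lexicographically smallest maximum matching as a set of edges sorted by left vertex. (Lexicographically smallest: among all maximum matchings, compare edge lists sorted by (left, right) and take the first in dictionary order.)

Lex-smallest maximum matching: {(6,1), (7,2), (10,4), (11,0), (13,5), (15,12), (19,20)}

|M| = 7 (so the lex-smallest maximum matching has 7 edges)
process left vertices in ascending order; for each, take the smallest-labelled available neighbour that still permits 7 edges overall, or leave it unmatched if none does
lex-smallest matching: {6-1, 7-2, 10-4, 11-0, 13-5, 15-12, 19-20}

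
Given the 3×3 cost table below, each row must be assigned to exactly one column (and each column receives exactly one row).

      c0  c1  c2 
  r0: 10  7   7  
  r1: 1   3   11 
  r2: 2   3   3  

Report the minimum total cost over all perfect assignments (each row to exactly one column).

Minimum assignment cost: 11

one of 2 optimal assignments: row0→col1 (cost 7), row1→col0 (cost 1), row2→col2 (cost 3)
total = 7 + 1 + 3 = 11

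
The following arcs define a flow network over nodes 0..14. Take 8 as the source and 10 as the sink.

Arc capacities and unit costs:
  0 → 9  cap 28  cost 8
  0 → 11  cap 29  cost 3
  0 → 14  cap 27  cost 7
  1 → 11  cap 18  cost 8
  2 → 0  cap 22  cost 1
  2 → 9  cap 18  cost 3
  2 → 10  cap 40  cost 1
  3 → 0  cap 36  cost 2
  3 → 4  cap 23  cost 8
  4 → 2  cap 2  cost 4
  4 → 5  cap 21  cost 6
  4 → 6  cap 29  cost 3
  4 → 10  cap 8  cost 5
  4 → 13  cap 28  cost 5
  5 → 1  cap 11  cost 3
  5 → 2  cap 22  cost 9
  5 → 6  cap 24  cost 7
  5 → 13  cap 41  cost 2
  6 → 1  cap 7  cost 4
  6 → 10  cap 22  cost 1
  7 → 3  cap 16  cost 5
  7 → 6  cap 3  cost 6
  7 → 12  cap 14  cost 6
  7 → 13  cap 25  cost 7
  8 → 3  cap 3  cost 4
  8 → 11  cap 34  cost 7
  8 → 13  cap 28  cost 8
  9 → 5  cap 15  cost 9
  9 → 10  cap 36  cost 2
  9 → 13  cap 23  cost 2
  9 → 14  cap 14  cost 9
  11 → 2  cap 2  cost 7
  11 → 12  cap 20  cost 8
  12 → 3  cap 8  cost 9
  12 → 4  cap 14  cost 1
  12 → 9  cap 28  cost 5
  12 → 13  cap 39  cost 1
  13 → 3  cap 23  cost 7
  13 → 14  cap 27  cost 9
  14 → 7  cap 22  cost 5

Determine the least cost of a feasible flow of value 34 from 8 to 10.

shortest-cost path #1: 8→11→2→10 push 2 @ unit cost 15 (adds 30)
shortest-cost path #2: 8→3→4→6→10 push 3 @ unit cost 16 (adds 48)
shortest-cost path #3: 8→11→12→4→6→10 push 14 @ unit cost 20 (adds 280)
shortest-cost path #4: 8→11→12→9→10 push 6 @ unit cost 22 (adds 132)
shortest-cost path #5: 8→13→3→4→6→10 push 5 @ unit cost 27 (adds 135)
shortest-cost path #6: 8→13→3→0→9→10 push 4 @ unit cost 27 (adds 108)
total cost = 733

Minimum cost for 34 units: 733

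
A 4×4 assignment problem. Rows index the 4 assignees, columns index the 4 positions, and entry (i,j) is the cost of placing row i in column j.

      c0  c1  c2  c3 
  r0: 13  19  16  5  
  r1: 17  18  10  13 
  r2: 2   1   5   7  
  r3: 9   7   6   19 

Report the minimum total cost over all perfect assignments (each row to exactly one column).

Minimum assignment cost: 24

optimal assignment: row0→col3 (cost 5), row1→col2 (cost 10), row2→col0 (cost 2), row3→col1 (cost 7)
total = 5 + 10 + 2 + 7 = 24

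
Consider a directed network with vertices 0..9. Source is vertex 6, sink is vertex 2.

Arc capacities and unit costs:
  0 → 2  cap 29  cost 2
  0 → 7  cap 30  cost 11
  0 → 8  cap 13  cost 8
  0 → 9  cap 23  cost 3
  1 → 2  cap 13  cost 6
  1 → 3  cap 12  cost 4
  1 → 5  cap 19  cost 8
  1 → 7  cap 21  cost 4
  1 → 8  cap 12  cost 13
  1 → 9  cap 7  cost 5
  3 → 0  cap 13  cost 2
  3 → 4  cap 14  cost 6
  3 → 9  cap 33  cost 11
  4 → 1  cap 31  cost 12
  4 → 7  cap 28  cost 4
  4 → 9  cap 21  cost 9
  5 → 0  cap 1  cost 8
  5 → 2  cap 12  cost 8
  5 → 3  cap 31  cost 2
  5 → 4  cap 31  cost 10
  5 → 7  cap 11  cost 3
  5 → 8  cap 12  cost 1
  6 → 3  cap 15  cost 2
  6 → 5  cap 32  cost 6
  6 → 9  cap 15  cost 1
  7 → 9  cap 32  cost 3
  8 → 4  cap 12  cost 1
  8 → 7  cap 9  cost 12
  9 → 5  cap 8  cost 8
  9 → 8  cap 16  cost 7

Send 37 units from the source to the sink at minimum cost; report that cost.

shortest-cost path #1: 6→3→0→2 push 13 @ unit cost 6 (adds 78)
shortest-cost path #2: 6→5→2 push 12 @ unit cost 14 (adds 168)
shortest-cost path #3: 6→5→0→2 push 1 @ unit cost 16 (adds 16)
shortest-cost path #4: 6→3→4→1→2 push 2 @ unit cost 26 (adds 52)
shortest-cost path #5: 6→5→8→4→1→2 push 9 @ unit cost 26 (adds 234)
total cost = 548

Minimum cost for 37 units: 548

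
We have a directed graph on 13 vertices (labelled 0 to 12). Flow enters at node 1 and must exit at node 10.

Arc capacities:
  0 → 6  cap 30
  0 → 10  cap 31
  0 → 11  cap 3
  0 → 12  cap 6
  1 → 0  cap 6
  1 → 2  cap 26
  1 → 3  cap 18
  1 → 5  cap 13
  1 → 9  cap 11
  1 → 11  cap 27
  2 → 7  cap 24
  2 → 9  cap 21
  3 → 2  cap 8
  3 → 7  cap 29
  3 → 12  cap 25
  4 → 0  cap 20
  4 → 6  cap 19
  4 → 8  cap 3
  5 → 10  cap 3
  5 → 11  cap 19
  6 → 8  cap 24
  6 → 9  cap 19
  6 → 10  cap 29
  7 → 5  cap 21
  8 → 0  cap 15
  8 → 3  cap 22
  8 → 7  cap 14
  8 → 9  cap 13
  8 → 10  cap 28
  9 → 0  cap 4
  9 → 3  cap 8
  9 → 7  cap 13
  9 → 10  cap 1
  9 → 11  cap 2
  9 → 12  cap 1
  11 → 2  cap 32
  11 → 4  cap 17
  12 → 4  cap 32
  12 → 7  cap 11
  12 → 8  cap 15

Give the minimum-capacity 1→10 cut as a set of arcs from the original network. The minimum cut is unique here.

Min-cut arcs: {(1,0), (3,12), (5,10), (9,0), (9,10), (9,12), (11,4)} (total capacity 57)

augment #1: 1→0→10 push 6
augment #2: 1→5→10 push 3
augment #3: 1→9→10 push 1
augment #4: 1→9→0→10 push 4
augment #5: 1→3→12→8→10 push 15
augment #6: 1→11→4→0→10 push 17
augment #7: 1→3→12→4→0→10 push 3
augment #8: 1→9→12→4→6→10 push 1
augment #9: 1→9→3→12→4→6→10 push 5
augment #10: 1→2→9→3→12→4→6→10 push 2
max flow = 57; residual-reachable set from 1 gives S-side
cut edges (S→T): {(1,0), (3,12), (5,10), (9,0), (9,10), (9,12), (11,4)} total cap 57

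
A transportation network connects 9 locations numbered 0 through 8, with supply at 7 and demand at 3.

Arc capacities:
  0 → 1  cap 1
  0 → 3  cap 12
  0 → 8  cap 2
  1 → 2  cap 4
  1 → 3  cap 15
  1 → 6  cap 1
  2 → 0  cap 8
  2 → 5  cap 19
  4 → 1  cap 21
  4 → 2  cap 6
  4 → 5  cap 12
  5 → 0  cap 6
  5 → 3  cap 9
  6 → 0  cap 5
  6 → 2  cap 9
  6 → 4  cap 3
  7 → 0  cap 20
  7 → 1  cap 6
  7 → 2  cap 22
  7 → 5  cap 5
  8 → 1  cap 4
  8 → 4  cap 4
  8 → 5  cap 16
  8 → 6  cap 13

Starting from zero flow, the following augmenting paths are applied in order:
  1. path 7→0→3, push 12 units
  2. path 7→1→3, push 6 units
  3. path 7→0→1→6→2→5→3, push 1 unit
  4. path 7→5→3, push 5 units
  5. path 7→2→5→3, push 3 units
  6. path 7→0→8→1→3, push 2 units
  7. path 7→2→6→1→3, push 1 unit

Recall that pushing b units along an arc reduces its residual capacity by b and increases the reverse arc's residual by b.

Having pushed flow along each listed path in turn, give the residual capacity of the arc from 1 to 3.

after path 1 (7→0→3, push 12): res(1,3)=15
after path 2 (7→1→3, push 6): res(1,3)=9
after path 3 (7→0→1→6→2→5→3, push 1): res(1,3)=9
after path 4 (7→5→3, push 5): res(1,3)=9
after path 5 (7→2→5→3, push 3): res(1,3)=9
after path 6 (7→0→8→1→3, push 2): res(1,3)=7
after path 7 (7→2→6→1→3, push 1): res(1,3)=6

Residual capacity of (1,3): 6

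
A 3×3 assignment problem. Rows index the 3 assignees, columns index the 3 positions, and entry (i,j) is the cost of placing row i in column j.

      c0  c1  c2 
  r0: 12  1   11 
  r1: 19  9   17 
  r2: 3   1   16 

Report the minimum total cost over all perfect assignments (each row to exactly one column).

Minimum assignment cost: 21

optimal assignment: row0→col1 (cost 1), row1→col2 (cost 17), row2→col0 (cost 3)
total = 1 + 17 + 3 = 21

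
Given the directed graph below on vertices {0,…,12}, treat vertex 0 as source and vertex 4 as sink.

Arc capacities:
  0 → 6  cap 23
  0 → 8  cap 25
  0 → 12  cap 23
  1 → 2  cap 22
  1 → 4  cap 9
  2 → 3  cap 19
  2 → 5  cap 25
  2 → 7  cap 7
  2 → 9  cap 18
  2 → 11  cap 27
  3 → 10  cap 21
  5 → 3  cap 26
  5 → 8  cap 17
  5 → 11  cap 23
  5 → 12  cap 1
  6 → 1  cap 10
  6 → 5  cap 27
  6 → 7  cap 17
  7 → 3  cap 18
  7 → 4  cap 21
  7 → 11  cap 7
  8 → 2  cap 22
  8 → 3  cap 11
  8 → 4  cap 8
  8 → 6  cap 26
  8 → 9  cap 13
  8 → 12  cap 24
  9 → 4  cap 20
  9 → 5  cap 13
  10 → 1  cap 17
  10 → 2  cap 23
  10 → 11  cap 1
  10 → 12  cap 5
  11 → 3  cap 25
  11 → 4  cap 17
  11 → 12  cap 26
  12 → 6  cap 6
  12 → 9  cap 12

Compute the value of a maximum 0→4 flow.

Maximum flow value: 66

augment #1: 0→8→4 bottleneck 8, total now 8
augment #2: 0→6→1→4 bottleneck 9, total now 17
augment #3: 0→6→7→4 bottleneck 14, total now 31
augment #4: 0→8→9→4 bottleneck 13, total now 44
augment #5: 0→12→9→4 bottleneck 7, total now 51
augment #6: 0→8→2→7→4 bottleneck 4, total now 55
augment #7: 0→12→6→7→4 bottleneck 3, total now 58
augment #8: 0→12→6→5→11→4 bottleneck 3, total now 61
augment #9: 0→12→9→5→11→4 bottleneck 5, total now 66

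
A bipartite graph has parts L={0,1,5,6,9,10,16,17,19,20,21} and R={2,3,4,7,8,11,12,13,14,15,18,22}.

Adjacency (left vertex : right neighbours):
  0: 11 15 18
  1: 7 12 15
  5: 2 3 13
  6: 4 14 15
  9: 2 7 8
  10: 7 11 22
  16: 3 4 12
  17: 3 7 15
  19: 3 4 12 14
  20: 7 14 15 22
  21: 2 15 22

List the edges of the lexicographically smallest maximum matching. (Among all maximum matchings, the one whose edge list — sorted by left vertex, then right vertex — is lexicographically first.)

|M| = 11 (so the lex-smallest maximum matching has 11 edges)
process left vertices in ascending order; for each, take the smallest-labelled available neighbour that still permits 11 edges overall, or leave it unmatched if none does
lex-smallest matching: {0-11, 1-7, 5-13, 6-4, 9-8, 10-22, 16-3, 17-15, 19-12, 20-14, 21-2}

Lex-smallest maximum matching: {(0,11), (1,7), (5,13), (6,4), (9,8), (10,22), (16,3), (17,15), (19,12), (20,14), (21,2)}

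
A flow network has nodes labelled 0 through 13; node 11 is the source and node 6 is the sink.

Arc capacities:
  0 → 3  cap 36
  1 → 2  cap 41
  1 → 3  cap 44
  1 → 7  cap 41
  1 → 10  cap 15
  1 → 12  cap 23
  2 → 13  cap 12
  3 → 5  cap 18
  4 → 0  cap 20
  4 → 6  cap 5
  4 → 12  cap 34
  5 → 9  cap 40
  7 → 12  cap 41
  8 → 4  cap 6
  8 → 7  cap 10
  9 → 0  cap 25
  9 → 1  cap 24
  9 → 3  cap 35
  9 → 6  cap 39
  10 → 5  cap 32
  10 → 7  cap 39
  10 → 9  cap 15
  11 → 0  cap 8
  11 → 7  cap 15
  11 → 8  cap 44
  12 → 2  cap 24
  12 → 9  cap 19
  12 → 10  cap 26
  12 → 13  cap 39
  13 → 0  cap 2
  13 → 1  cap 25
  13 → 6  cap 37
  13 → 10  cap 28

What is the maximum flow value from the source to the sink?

Maximum flow value: 39

augment #1: 11→8→4→6 bottleneck 5, total now 5
augment #2: 11→7→12→9→6 bottleneck 15, total now 20
augment #3: 11→0→3→5→9→6 bottleneck 8, total now 28
augment #4: 11→8→4→12→9→6 bottleneck 1, total now 29
augment #5: 11→8→7→12→9→6 bottleneck 3, total now 32
augment #6: 11→8→7→12→13→6 bottleneck 7, total now 39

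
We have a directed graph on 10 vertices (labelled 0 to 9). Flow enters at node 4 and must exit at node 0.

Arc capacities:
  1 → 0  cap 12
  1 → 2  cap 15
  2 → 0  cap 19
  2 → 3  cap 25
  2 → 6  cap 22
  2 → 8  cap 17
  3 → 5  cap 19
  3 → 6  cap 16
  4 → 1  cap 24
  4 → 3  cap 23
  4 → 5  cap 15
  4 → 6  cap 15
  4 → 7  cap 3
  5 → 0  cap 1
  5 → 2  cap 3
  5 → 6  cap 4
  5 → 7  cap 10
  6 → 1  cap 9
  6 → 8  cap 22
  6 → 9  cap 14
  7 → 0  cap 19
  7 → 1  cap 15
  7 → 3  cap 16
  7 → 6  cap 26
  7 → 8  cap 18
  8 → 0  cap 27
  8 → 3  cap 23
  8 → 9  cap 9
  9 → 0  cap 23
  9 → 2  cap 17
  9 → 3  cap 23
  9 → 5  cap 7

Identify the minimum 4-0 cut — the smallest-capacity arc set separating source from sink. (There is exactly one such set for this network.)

augment #1: 4→1→0 push 12
augment #2: 4→5→0 push 1
augment #3: 4→7→0 push 3
augment #4: 4→1→2→0 push 12
augment #5: 4→5→2→0 push 3
augment #6: 4→5→7→0 push 10
augment #7: 4→6→8→0 push 15
augment #8: 4→3→6→8→0 push 7
augment #9: 4→3→6→9→0 push 9
augment #10: 4→5→6→9→0 push 1
augment #11: 4→3→5→6→9→0 push 3
max flow = 76; residual-reachable set from 4 gives S-side
cut edges (S→T): {(3,6), (4,1), (4,6), (4,7), (5,0), (5,2), (5,6), (5,7)} total cap 76

Min-cut arcs: {(3,6), (4,1), (4,6), (4,7), (5,0), (5,2), (5,6), (5,7)} (total capacity 76)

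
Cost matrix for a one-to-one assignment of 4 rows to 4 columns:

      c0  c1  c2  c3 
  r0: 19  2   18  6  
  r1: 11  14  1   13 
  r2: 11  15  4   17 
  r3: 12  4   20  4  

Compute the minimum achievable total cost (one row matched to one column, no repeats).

Minimum assignment cost: 18

optimal assignment: row0→col1 (cost 2), row1→col2 (cost 1), row2→col0 (cost 11), row3→col3 (cost 4)
total = 2 + 1 + 11 + 4 = 18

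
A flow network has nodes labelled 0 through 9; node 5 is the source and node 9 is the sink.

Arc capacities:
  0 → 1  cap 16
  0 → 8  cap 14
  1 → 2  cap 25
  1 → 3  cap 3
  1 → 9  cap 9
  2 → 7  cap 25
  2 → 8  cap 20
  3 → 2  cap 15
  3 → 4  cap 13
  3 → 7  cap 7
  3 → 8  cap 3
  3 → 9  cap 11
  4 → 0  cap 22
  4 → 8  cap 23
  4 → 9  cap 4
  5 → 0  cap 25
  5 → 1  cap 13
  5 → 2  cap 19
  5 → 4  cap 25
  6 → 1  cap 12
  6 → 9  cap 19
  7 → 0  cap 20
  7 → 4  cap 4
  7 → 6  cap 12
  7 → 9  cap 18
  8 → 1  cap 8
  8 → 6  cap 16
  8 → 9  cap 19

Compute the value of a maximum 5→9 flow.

augment #1: 5→1→9 bottleneck 9, total now 9
augment #2: 5→4→9 bottleneck 4, total now 13
augment #3: 5→0→8→9 bottleneck 14, total now 27
augment #4: 5→1→3→9 bottleneck 3, total now 30
augment #5: 5→2→7→9 bottleneck 18, total now 48
augment #6: 5→2→8→9 bottleneck 1, total now 49
augment #7: 5→4→8→9 bottleneck 4, total now 53
augment #8: 5→4→8→6→9 bottleneck 16, total now 69
augment #9: 5→1→2→7→6→9 bottleneck 1, total now 70
augment #10: 5→0→1→2→7→6→9 bottleneck 2, total now 72

Maximum flow value: 72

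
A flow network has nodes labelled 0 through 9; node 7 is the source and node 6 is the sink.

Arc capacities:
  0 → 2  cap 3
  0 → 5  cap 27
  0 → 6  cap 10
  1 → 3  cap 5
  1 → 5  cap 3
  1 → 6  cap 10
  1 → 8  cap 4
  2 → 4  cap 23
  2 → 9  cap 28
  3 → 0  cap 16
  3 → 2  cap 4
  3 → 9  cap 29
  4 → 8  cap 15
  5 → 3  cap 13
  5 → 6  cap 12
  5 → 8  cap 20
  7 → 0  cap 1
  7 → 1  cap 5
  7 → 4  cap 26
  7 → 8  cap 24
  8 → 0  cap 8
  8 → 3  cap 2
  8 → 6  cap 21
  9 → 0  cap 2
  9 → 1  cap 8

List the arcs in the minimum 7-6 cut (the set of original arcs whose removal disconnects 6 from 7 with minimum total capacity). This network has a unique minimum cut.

Min-cut arcs: {(7,0), (7,1), (8,0), (8,3), (8,6)} (total capacity 37)

augment #1: 7→0→6 push 1
augment #2: 7→1→6 push 5
augment #3: 7→8→6 push 21
augment #4: 7→8→0→6 push 3
augment #5: 7→4→8→0→6 push 5
augment #6: 7→4→8→3→0→6 push 1
augment #7: 7→4→8→3→0→5→6 push 1
max flow = 37; residual-reachable set from 7 gives S-side
cut edges (S→T): {(7,0), (7,1), (8,0), (8,3), (8,6)} total cap 37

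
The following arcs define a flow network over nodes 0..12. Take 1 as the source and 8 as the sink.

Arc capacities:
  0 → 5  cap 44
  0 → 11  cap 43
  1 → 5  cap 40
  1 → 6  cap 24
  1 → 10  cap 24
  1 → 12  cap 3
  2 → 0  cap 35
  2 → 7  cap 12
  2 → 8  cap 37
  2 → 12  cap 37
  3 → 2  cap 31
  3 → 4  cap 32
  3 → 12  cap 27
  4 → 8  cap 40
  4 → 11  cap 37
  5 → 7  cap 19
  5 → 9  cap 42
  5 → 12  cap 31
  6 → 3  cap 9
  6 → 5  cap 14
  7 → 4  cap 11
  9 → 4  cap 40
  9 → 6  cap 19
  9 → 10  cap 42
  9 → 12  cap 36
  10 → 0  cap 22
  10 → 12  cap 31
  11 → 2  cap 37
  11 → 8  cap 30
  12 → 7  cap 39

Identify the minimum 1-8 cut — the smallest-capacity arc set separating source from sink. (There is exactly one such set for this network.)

augment #1: 1→5→7→4→8 push 11
augment #2: 1→5→9→4→8 push 29
augment #3: 1→6→3→2→8 push 9
augment #4: 1→10→0→11→8 push 22
augment #5: 1→6→5→9→4→11→8 push 8
augment #6: 1→6→5→9→4→11→2→8 push 3
max flow = 82; residual-reachable set from 1 gives S-side
cut edges (S→T): {(6,3), (7,4), (9,4), (10,0)} total cap 82

Min-cut arcs: {(6,3), (7,4), (9,4), (10,0)} (total capacity 82)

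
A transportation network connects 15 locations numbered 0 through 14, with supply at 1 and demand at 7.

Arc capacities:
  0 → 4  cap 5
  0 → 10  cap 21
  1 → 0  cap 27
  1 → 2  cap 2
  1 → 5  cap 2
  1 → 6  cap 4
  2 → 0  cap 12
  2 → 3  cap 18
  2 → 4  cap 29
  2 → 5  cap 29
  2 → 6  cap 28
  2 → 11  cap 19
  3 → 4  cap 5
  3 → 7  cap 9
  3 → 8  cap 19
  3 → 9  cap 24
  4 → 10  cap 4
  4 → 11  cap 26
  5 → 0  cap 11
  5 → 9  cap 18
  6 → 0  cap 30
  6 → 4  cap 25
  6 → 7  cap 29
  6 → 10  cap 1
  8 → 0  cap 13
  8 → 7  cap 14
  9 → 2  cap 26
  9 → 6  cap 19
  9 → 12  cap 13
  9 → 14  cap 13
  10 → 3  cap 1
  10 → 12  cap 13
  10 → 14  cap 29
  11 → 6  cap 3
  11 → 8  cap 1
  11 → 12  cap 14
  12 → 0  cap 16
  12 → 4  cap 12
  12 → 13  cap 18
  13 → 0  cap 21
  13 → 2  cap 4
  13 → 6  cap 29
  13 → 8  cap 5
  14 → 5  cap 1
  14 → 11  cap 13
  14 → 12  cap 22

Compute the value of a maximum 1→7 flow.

augment #1: 1→6→7 bottleneck 4, total now 4
augment #2: 1→2→3→7 bottleneck 2, total now 6
augment #3: 1→0→10→3→7 bottleneck 1, total now 7
augment #4: 1→5→9→6→7 bottleneck 2, total now 9
augment #5: 1→0→4→11→6→7 bottleneck 3, total now 12
augment #6: 1→0→4→11→8→7 bottleneck 1, total now 13
augment #7: 1→0→10→12→13→6→7 bottleneck 13, total now 26
augment #8: 1→0→4→11→12→13→6→7 bottleneck 1, total now 27
augment #9: 1→0→10→14→5→9→6→7 bottleneck 1, total now 28
augment #10: 1→0→10→14→12→13→6→7 bottleneck 4, total now 32

Maximum flow value: 32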